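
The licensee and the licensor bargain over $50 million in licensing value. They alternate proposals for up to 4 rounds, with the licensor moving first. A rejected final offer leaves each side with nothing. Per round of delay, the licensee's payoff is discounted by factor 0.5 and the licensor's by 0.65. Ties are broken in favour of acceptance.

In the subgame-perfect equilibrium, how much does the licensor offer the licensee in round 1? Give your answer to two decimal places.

Work backward from the last round.
Round 4 (the licensee proposes): the licensor will accept anything ≥ 0, so the licensee offers 0 and keeps 50.
Round 3 (the licensor proposes): the licensee can get 50 next round, worth 0.5 × 50 = 25 now. The licensor offers 25 and keeps 50 − 25 = 25.
Round 2 (the licensee proposes): the licensor can get 25 next round, worth 0.65 × 25 = 16.25 now. The licensee offers 16.25 and keeps 50 − 16.25 = 33.75.
Round 1 (the licensor proposes): the licensee can get 33.75 next round, worth 0.5 × 33.75 = 16.875 now, so the licensor offers 16.875, keeping 33.125.

16.88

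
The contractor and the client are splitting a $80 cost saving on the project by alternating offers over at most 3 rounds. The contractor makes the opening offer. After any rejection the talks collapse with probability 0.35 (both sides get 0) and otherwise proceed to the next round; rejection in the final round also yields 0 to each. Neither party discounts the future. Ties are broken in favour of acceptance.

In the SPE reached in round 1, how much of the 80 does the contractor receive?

Round 3 (the contractor proposes): the client will accept anything ≥ 0, so the contractor offers 0 and keeps 80.
Round 2 (the client proposes): rejecting gives the contractor an expected 0.65 × 80 = 52, so the client offers 52, keeping 28.
Round 1 (the contractor proposes): rejecting gives the client an expected 0.65 × 28 = 18.2. The contractor offers 18.2 and keeps 80 − 18.2 = 61.8.

61.8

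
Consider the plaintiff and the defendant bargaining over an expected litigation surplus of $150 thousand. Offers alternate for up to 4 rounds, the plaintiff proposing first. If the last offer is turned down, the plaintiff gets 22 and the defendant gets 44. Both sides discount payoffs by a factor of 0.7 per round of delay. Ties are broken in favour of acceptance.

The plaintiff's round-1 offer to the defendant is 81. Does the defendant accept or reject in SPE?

Round 4 (the defendant proposes): the plaintiff gets 22 if talks fail, so the defendant offers 22 and keeps 128.
Round 3 (the plaintiff proposes): the defendant can get 128 next round, worth 0.7 × 128 = 89.6 now, so the plaintiff offers 89.6, keeping 60.4.
Round 2 (the defendant proposes): the plaintiff can get 60.4 next round, worth 0.7 × 60.4 = 42.28 now; the defendant offers that and keeps 107.72.
So by rejecting in round 1, the defendant gets 107.72 next round, worth 0.7 × 107.72 = 75.404 now.
Offer 81 ≥ 75.404, so the defendant accepts.

Accept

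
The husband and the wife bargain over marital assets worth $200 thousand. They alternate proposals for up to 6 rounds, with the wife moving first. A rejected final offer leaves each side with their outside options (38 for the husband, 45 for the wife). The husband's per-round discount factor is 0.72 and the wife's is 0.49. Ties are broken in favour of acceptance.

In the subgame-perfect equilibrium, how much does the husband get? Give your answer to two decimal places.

113.24

By backward induction:
Round 6 (the husband proposes): the wife gets 45 if talks fail, so the husband offers 45 and keeps 155.
Round 5 (the wife proposes): the husband can get 155 next round, worth 0.72 × 155 = 111.6 now. The wife offers 111.6 and keeps 200 − 111.6 = 88.4.
Round 4 (the husband proposes): the wife can get 88.4 next round, worth 0.49 × 88.4 = 43.316 now. The husband offers 43.316 and keeps 200 − 43.316 = 156.684.
Round 3 (the wife proposes): the husband can get 156.684 next round, worth 0.72 × 156.684 = 112.81248 now. The wife offers 112.81248 and keeps 200 − 112.81248 = 87.18752.
Round 2 (the husband proposes): the wife can get 87.18752 next round, worth 0.49 × 87.18752 = 42.7218848 now; the husband offers that and keeps 157.2781152.
Round 1 (the wife proposes): the husband can get 157.2781152 next round, worth 0.72 × 157.2781152 = 113.240242944 now, so the wife offers 113.240242944, keeping 86.759757056.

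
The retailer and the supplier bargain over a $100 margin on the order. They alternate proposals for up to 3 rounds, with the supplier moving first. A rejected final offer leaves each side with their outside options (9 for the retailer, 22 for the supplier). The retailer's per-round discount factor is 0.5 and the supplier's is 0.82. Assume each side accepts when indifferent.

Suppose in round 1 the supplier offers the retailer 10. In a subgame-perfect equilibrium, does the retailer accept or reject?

Round 3 (the supplier proposes): the retailer gets 9 if talks fail, so the supplier offers 9 and keeps 91.
Round 2 (the retailer proposes): the supplier can get 91 next round, worth 0.82 × 91 = 74.62 now, so the retailer offers 74.62, keeping 25.38.
So by rejecting in round 1, the retailer gets 25.38 next round, worth 0.5 × 25.38 = 12.69 now.
Offer 10 < 12.69, so the retailer rejects.

Reject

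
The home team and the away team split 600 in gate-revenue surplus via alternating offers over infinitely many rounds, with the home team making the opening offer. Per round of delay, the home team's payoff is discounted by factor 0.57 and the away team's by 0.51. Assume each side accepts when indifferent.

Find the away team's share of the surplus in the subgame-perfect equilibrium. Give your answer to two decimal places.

When the home team proposes, the away team accepts any offer worth at least 0.51 times what the away team would get by proposing next round; and vice versa.
This gives x = 600 − 0.51y and y = 600 − 0.57x, where x and y are each side's share when it proposes.
Hence (1 − 0.51·0.57)x = 600(1 − 0.51), i.e. 0.7093·x = 294.
x ≈ 414.4932; the away team's share is 600 − x ≈ 185.5068.

185.51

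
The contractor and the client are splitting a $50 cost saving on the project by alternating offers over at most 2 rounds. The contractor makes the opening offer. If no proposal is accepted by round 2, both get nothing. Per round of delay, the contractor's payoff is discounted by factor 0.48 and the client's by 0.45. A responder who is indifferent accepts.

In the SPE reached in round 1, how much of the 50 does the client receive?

Round 2 (the client proposes): the contractor will accept anything ≥ 0, so the client offers 0 and keeps 50.
Round 1 (the contractor proposes): the client can get 50 next round, worth 0.45 × 50 = 22.5 now, so the contractor offers 22.5, keeping 27.5.

22.5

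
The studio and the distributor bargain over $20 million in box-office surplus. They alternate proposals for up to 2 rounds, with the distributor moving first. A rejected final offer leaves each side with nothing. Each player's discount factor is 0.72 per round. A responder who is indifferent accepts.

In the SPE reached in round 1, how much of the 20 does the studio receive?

Round 2 (the studio proposes): the distributor will accept anything ≥ 0, so the studio offers 0 and keeps 20.
Round 1 (the distributor proposes): the studio can get 20 next round, worth 0.72 × 20 = 14.4 now. The distributor offers 14.4 and keeps 20 − 14.4 = 5.6.

14.4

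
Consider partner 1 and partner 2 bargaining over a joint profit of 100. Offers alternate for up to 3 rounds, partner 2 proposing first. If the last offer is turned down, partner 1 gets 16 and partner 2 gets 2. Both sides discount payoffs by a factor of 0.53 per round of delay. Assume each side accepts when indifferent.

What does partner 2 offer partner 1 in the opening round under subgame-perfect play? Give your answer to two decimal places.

Round 3 (partner 2 proposes): partner 1 gets 16 if talks fail, so partner 2 offers 16 and keeps 84.
Round 2 (partner 1 proposes): partner 2 can get 84 next round, worth 0.53 × 84 = 44.52 now, so partner 1 offers 44.52, keeping 55.48.
Round 1 (partner 2 proposes): partner 1 can get 55.48 next round, worth 0.53 × 55.48 = 29.4044 now, so partner 2 offers 29.4044, keeping 70.5956.

29.40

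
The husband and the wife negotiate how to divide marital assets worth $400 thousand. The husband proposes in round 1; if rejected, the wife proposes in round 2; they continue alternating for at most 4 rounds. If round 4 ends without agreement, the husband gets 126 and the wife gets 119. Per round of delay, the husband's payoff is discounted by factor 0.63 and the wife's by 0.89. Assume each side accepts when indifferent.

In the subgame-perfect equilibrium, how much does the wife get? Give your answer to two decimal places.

268.45

Round 4 (the wife proposes): the husband gets 126 if talks fail, so the wife offers 126 and keeps 274.
Round 3 (the husband proposes): the wife can get 274 next round, worth 0.89 × 274 = 243.86 now. The husband offers 243.86 and keeps 400 − 243.86 = 156.14.
Round 2 (the wife proposes): the husband can get 156.14 next round, worth 0.63 × 156.14 = 98.3682 now; the wife offers that and keeps 301.6318.
Round 1 (the husband proposes): the wife can get 301.6318 next round, worth 0.89 × 301.6318 = 268.452302 now. The husband offers 268.452302 and keeps 400 − 268.452302 = 131.547698.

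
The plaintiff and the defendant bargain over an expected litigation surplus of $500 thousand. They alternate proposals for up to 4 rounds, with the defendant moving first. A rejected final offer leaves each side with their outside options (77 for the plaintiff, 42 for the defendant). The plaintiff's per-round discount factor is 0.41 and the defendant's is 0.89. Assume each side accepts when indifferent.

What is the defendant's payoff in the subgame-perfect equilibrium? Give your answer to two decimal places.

408.93

Round 4 (the plaintiff proposes): the defendant gets 42 if talks fail, so the plaintiff offers 42 and keeps 458.
Round 3 (the defendant proposes): the plaintiff can get 458 next round, worth 0.41 × 458 = 187.78 now, so the defendant offers 187.78, keeping 312.22.
Round 2 (the plaintiff proposes): the defendant can get 312.22 next round, worth 0.89 × 312.22 = 277.8758 now, so the plaintiff offers 277.8758, keeping 222.1242.
Round 1 (the defendant proposes): the plaintiff can get 222.1242 next round, worth 0.41 × 222.1242 = 91.070922 now. The defendant offers 91.070922 and keeps 500 − 91.070922 = 408.929078.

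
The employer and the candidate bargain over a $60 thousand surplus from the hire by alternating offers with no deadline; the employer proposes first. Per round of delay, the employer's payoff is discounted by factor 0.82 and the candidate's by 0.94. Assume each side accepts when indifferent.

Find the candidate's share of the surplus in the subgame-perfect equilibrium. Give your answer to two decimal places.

Let x be the employer's share when the employer proposes and y be the candidate's share when the candidate proposes.
The candidate accepts iff offered ≥ 0.94·y, so x = 60 − 0.94y. Symmetrically y = 60 − 0.82x.
Substituting: x = 60 − 0.94(60 − 0.82x), giving x(1 − 0.82·0.94) = 60(1 − 0.94).
So x = 60 × 0.06 / 0.2292 ≈ 15.7068, and the candidate receives 60 − x ≈ 44.2932.

44.29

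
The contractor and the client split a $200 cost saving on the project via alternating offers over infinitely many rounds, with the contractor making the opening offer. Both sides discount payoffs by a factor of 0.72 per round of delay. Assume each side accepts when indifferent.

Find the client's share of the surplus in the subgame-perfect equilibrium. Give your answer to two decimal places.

In a stationary SPE each proposer offers the other exactly their discounted continuation value.
If the contractor keeps x when proposing and the client keeps y when proposing, then x = 200 − 0.72y and y = 200 − 0.72x.
Solving: x = 200(1 − 0.72) / (1 − 0.72·0.72) = 56 / 0.4816 ≈ 116.2791.
The client gets 200 − 116.2791 ≈ 83.7209.

83.72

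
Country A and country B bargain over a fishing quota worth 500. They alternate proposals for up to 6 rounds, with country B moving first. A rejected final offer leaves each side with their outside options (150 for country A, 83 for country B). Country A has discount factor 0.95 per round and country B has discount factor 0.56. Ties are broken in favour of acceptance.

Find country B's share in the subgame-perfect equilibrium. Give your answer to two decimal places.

67.69

Round 6 (country A proposes): country B gets 83 if talks fail, so country A offers 83 and keeps 417.
Round 5 (country B proposes): country A can get 417 next round, worth 0.95 × 417 = 396.15 now; country B offers that and keeps 103.85.
Round 4 (country A proposes): country B can get 103.85 next round, worth 0.56 × 103.85 = 58.156 now, so country A offers 58.156, keeping 441.844.
Round 3 (country B proposes): country A can get 441.844 next round, worth 0.95 × 441.844 = 419.7518 now; country B offers that and keeps 80.2482.
Round 2 (country A proposes): country B can get 80.2482 next round, worth 0.56 × 80.2482 = 44.938992 now. Country A offers 44.938992 and keeps 500 − 44.938992 = 455.061008.
Round 1 (country B proposes): country A can get 455.061008 next round, worth 0.95 × 455.061008 = 432.3079576 now. Country B offers 432.3079576 and keeps 500 − 432.3079576 = 67.6920424.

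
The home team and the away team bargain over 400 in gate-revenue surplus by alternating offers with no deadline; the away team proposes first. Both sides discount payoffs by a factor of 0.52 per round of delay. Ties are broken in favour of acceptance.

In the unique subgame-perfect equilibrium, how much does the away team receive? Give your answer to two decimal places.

263.16

When the away team proposes, the home team accepts any offer worth at least 0.52 times what the home team would get by proposing next round; and vice versa.
This gives x = 400 − 0.52y and y = 400 − 0.52x, where x and y are each side's share when it proposes.
Hence (1 − 0.52·0.52)x = 400(1 − 0.52), i.e. 0.7296·x = 192.
x ≈ 263.1579; the home team's share is 400 − x ≈ 136.8421.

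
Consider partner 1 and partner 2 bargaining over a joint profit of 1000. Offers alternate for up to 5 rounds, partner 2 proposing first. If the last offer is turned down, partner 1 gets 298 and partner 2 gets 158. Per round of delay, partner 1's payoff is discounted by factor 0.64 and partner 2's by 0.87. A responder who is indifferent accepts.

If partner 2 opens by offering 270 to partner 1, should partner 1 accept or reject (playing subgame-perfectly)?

Round 5 (partner 2 proposes): partner 1 gets 298 if talks fail, so partner 2 offers 298 and keeps 702.
Round 4 (partner 1 proposes): partner 2 can get 702 next round, worth 0.87 × 702 = 610.74 now; partner 1 offers that and keeps 389.26.
Round 3 (partner 2 proposes): partner 1 can get 389.26 next round, worth 0.64 × 389.26 = 249.1264 now; partner 2 offers that and keeps 750.8736.
Round 2 (partner 1 proposes): partner 2 can get 750.8736 next round, worth 0.87 × 750.8736 = 653.260032 now, so partner 1 offers 653.260032, keeping 346.739968.
So by rejecting in round 1, partner 1 gets 346.739968 next round, worth 0.64 × 346.739968 = 221.91357952 now.
Offer 270 ≥ 221.91357952, so partner 1 accepts.

Accept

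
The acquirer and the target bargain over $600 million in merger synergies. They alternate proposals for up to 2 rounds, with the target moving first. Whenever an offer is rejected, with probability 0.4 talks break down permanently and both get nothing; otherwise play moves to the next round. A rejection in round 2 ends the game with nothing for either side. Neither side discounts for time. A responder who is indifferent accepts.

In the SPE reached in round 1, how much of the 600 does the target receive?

240

By backward induction:
Round 2 (the acquirer proposes): rejection yields 0 for the target; the acquirer offers 0 and keeps 600.
Round 1 (the target proposes): rejecting gives the acquirer an expected 0.6 × 600 = 360. The target offers 360 and keeps 600 − 360 = 240.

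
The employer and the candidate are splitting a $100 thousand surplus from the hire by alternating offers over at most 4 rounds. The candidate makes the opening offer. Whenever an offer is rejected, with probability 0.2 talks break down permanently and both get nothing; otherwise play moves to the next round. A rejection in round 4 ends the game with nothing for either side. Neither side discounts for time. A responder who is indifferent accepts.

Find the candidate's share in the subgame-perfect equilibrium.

Round 4 (the employer proposes): rejection yields 0 for the candidate; the employer offers 0 and keeps 100.
Round 3 (the candidate proposes): rejecting gives the employer an expected 0.8 × 100 = 80. The candidate offers 80 and keeps 100 − 80 = 20.
Round 2 (the employer proposes): rejecting gives the candidate an expected 0.8 × 20 = 16; the employer offers that and keeps 84.
Round 1 (the candidate proposes): rejecting gives the employer an expected 0.8 × 84 = 67.2. The candidate offers 67.2 and keeps 100 − 67.2 = 32.8.

32.8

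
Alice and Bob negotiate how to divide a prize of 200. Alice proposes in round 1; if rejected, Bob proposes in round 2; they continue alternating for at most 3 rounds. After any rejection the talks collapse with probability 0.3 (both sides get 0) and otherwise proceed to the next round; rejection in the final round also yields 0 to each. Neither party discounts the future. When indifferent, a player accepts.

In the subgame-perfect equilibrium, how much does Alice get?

By backward induction:
Round 3 (Alice proposes): Bob will accept anything ≥ 0, so Alice offers 0 and keeps 200.
Round 2 (Bob proposes): rejecting gives Alice an expected 0.7 × 200 = 140. Bob offers 140 and keeps 200 − 140 = 60.
Round 1 (Alice proposes): rejecting gives Bob an expected 0.7 × 60 = 42. Alice offers 42 and keeps 200 − 42 = 158.

158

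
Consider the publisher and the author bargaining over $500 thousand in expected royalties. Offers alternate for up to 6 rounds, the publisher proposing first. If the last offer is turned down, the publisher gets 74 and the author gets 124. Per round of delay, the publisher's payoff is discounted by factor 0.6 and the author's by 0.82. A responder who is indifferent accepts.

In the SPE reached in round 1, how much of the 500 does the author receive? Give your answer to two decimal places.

Round 6 (the author proposes): the publisher gets 74 if talks fail, so the author offers 74 and keeps 426.
Round 5 (the publisher proposes): the author can get 426 next round, worth 0.82 × 426 = 349.32 now; the publisher offers that and keeps 150.68.
Round 4 (the author proposes): the publisher can get 150.68 next round, worth 0.6 × 150.68 = 90.408 now. The author offers 90.408 and keeps 500 − 90.408 = 409.592.
Round 3 (the publisher proposes): the author can get 409.592 next round, worth 0.82 × 409.592 = 335.86544 now; the publisher offers that and keeps 164.13456.
Round 2 (the author proposes): the publisher can get 164.13456 next round, worth 0.6 × 164.13456 = 98.480736 now; the author offers that and keeps 401.519264.
Round 1 (the publisher proposes): the author can get 401.519264 next round, worth 0.82 × 401.519264 = 329.24579648 now, so the publisher offers 329.24579648, keeping 170.75420352.

329.25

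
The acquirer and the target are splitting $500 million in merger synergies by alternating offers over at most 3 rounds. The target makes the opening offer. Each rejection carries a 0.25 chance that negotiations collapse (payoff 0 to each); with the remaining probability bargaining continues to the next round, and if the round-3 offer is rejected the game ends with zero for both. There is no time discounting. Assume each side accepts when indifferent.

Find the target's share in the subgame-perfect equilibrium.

Round 3 (the target proposes): the acquirer will accept anything ≥ 0, so the target offers 0 and keeps 500.
Round 2 (the acquirer proposes): rejecting gives the target an expected 0.75 × 500 = 375. The acquirer offers 375 and keeps 500 − 375 = 125.
Round 1 (the target proposes): rejecting gives the acquirer an expected 0.75 × 125 = 93.75. The target offers 93.75 and keeps 500 − 93.75 = 406.25.

406.25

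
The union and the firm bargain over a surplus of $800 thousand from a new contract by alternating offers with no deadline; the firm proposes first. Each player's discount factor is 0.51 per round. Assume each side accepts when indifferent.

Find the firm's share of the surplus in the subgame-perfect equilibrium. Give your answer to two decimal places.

529.80

Let x be the firm's share when the firm proposes and y be the union's share when the union proposes.
The union accepts iff offered ≥ 0.51·y, so x = 800 − 0.51y. Symmetrically y = 800 − 0.51x.
Substituting: x = 800 − 0.51(800 − 0.51x), giving x(1 − 0.51·0.51) = 800(1 − 0.51).
So x = 800 × 0.49 / 0.7399 ≈ 529.8013, and the union receives 800 − x ≈ 270.1987.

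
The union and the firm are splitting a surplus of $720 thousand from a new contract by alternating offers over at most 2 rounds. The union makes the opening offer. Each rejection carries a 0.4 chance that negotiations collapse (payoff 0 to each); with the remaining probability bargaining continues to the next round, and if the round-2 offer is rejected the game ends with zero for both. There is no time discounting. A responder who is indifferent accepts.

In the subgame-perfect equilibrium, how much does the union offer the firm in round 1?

By backward induction:
Round 2 (the firm proposes): the union will accept anything ≥ 0, so the firm offers 0 and keeps 720.
Round 1 (the union proposes): rejecting gives the firm an expected 0.6 × 720 = 432. The union offers 432 and keeps 720 − 432 = 288.

432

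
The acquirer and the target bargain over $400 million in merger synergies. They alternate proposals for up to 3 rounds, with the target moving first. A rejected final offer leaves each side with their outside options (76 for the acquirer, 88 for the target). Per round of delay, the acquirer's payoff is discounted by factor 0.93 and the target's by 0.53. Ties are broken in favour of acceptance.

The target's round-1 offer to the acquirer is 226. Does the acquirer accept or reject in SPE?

Round 3 (the target proposes): the acquirer gets 76 if talks fail, so the target offers 76 and keeps 324.
Round 2 (the acquirer proposes): the target can get 324 next round, worth 0.53 × 324 = 171.72 now, so the acquirer offers 171.72, keeping 228.28.
So by rejecting in round 1, the acquirer gets 228.28 next round, worth 0.93 × 228.28 = 212.3004 now.
Offer 226 ≥ 212.3004, so the acquirer accepts.

Accept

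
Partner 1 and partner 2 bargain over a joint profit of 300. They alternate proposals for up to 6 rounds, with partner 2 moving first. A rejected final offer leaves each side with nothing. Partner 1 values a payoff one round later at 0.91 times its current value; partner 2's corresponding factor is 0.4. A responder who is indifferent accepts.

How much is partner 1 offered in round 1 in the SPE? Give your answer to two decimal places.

259.59

Round 6 (partner 1 proposes): rejection yields 0 for partner 2; partner 1 offers 0 and keeps 300.
Round 5 (partner 2 proposes): partner 1 can get 300 next round, worth 0.91 × 300 = 273 now, so partner 2 offers 273, keeping 27.
Round 4 (partner 1 proposes): partner 2 can get 27 next round, worth 0.4 × 27 = 10.8 now, so partner 1 offers 10.8, keeping 289.2.
Round 3 (partner 2 proposes): partner 1 can get 289.2 next round, worth 0.91 × 289.2 = 263.172 now; partner 2 offers that and keeps 36.828.
Round 2 (partner 1 proposes): partner 2 can get 36.828 next round, worth 0.4 × 36.828 = 14.7312 now; partner 1 offers that and keeps 285.2688.
Round 1 (partner 2 proposes): partner 1 can get 285.2688 next round, worth 0.91 × 285.2688 = 259.594608 now; partner 2 offers that and keeps 40.405392.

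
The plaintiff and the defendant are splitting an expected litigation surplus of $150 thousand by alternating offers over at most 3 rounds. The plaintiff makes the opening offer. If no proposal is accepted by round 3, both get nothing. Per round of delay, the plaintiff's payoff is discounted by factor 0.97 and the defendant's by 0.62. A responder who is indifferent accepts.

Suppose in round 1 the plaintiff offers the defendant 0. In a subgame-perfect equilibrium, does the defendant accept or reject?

Reject

Round 3 (the plaintiff proposes): rejection yields 0 for the defendant; the plaintiff offers 0 and keeps 150.
Round 2 (the defendant proposes): the plaintiff can get 150 next round, worth 0.97 × 150 = 145.5 now; the defendant offers that and keeps 4.5.
So by rejecting in round 1, the defendant gets 4.5 next round, worth 0.62 × 4.5 = 2.79 now.
Offer 0 < 2.79, so the defendant rejects.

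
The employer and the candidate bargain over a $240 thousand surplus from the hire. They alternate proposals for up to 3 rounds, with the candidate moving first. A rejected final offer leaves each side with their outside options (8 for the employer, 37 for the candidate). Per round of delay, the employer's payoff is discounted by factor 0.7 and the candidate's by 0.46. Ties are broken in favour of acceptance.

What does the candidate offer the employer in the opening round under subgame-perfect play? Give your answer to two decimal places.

Round 3 (the candidate proposes): the employer gets 8 if talks fail, so the candidate offers 8 and keeps 232.
Round 2 (the employer proposes): the candidate can get 232 next round, worth 0.46 × 232 = 106.72 now. The employer offers 106.72 and keeps 240 − 106.72 = 133.28.
Round 1 (the candidate proposes): the employer can get 133.28 next round, worth 0.7 × 133.28 = 93.296 now; the candidate offers that and keeps 146.704.

93.30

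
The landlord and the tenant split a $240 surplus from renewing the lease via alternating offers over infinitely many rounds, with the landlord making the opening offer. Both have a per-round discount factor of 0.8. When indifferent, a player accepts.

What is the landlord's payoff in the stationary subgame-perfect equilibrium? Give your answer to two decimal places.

When the landlord proposes, the tenant accepts any offer worth at least 0.8 times what the tenant would get by proposing next round; and vice versa.
This gives x = 240 − 0.8y and y = 240 − 0.8x, where x and y are each side's share when it proposes.
Hence (1 − 0.8·0.8)x = 240(1 − 0.8), i.e. 0.36·x = 48.
x ≈ 133.3333; the tenant's share is 240 − x ≈ 106.6667.

133.33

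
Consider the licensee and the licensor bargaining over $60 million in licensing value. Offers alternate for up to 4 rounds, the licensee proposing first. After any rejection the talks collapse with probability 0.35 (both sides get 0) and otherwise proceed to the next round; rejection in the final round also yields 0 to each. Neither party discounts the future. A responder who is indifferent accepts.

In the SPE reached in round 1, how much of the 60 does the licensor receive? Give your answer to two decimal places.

Round 4 (the licensor proposes): the licensee will accept anything ≥ 0, so the licensor offers 0 and keeps 60.
Round 3 (the licensee proposes): rejecting gives the licensor an expected 0.65 × 60 = 39, so the licensee offers 39, keeping 21.
Round 2 (the licensor proposes): rejecting gives the licensee an expected 0.65 × 21 = 13.65, so the licensor offers 13.65, keeping 46.35.
Round 1 (the licensee proposes): rejecting gives the licensor an expected 0.65 × 46.35 = 30.1275. The licensee offers 30.1275 and keeps 60 − 30.1275 = 29.8725.

30.13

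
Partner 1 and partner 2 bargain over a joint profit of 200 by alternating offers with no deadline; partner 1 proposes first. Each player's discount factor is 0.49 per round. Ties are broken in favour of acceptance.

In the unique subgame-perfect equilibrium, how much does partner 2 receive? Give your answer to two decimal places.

65.77

When partner 1 proposes, partner 2 accepts any offer worth at least 0.49 times what partner 2 would get by proposing next round; and vice versa.
This gives x = 200 − 0.49y and y = 200 − 0.49x, where x and y are each side's share when it proposes.
Hence (1 − 0.49·0.49)x = 200(1 − 0.49), i.e. 0.7599·x = 102.
x ≈ 134.2282; partner 2's share is 200 − x ≈ 65.7718.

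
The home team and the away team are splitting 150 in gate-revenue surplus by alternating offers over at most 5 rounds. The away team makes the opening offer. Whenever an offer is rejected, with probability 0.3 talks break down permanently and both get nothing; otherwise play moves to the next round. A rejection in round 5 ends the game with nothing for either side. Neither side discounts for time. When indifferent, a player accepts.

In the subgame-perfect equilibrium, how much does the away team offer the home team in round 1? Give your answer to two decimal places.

Round 5 (the away team proposes): the home team will accept anything ≥ 0, so the away team offers 0 and keeps 150.
Round 4 (the home team proposes): rejecting gives the away team an expected 0.7 × 150 = 105; the home team offers that and keeps 45.
Round 3 (the away team proposes): rejecting gives the home team an expected 0.7 × 45 = 31.5. The away team offers 31.5 and keeps 150 − 31.5 = 118.5.
Round 2 (the home team proposes): rejecting gives the away team an expected 0.7 × 118.5 = 82.95. The home team offers 82.95 and keeps 150 − 82.95 = 67.05.
Round 1 (the away team proposes): rejecting gives the home team an expected 0.7 × 67.05 = 46.935. The away team offers 46.935 and keeps 150 − 46.935 = 103.065.

46.94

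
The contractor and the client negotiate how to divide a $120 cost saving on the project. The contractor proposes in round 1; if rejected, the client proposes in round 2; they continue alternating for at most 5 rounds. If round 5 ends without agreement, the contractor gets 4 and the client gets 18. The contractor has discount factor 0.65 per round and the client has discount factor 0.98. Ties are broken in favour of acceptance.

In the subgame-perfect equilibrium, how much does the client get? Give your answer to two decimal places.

Work backward from the last round.
Round 5 (the contractor proposes): the client gets 18 if talks fail, so the contractor offers 18 and keeps 102.
Round 4 (the client proposes): the contractor can get 102 next round, worth 0.65 × 102 = 66.3 now, so the client offers 66.3, keeping 53.7.
Round 3 (the contractor proposes): the client can get 53.7 next round, worth 0.98 × 53.7 = 52.626 now, so the contractor offers 52.626, keeping 67.374.
Round 2 (the client proposes): the contractor can get 67.374 next round, worth 0.65 × 67.374 = 43.7931 now; the client offers that and keeps 76.2069.
Round 1 (the contractor proposes): the client can get 76.2069 next round, worth 0.98 × 76.2069 = 74.682762 now. The contractor offers 74.682762 and keeps 120 − 74.682762 = 45.317238.

74.68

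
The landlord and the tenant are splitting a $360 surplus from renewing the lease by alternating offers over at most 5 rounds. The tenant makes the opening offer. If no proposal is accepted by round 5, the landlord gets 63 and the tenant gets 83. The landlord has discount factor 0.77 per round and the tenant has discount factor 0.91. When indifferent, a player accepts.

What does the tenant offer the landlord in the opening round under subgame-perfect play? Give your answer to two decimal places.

Round 5 (the tenant proposes): the landlord gets 63 if talks fail, so the tenant offers 63 and keeps 297.
Round 4 (the landlord proposes): the tenant can get 297 next round, worth 0.91 × 297 = 270.27 now; the landlord offers that and keeps 89.73.
Round 3 (the tenant proposes): the landlord can get 89.73 next round, worth 0.77 × 89.73 = 69.0921 now. The tenant offers 69.0921 and keeps 360 − 69.0921 = 290.9079.
Round 2 (the landlord proposes): the tenant can get 290.9079 next round, worth 0.91 × 290.9079 = 264.726189 now; the landlord offers that and keeps 95.273811.
Round 1 (the tenant proposes): the landlord can get 95.273811 next round, worth 0.77 × 95.273811 = 73.36083447 now. The tenant offers 73.36083447 and keeps 360 − 73.36083447 = 286.63916553.

73.36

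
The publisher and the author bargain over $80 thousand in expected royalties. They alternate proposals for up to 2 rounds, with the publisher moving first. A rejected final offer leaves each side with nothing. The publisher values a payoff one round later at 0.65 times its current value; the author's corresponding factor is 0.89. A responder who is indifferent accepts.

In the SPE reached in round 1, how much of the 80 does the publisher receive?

8.8

Work backward from the last round.
Round 2 (the author proposes): the publisher will accept anything ≥ 0, so the author offers 0 and keeps 80.
Round 1 (the publisher proposes): the author can get 80 next round, worth 0.89 × 80 = 71.2 now; the publisher offers that and keeps 8.8.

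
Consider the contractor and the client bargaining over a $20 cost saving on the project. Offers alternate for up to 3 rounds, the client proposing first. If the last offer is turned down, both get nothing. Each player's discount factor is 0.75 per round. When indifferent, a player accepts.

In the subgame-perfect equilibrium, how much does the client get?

Solve by backward induction from round 3.
Round 3 (the client proposes): rejection yields 0 for the contractor; the client offers 0 and keeps 20.
Round 2 (the contractor proposes): the client can get 20 next round, worth 0.75 × 20 = 15 now, so the contractor offers 15, keeping 5.
Round 1 (the client proposes): the contractor can get 5 next round, worth 0.75 × 5 = 3.75 now. The client offers 3.75 and keeps 20 − 3.75 = 16.25.

16.25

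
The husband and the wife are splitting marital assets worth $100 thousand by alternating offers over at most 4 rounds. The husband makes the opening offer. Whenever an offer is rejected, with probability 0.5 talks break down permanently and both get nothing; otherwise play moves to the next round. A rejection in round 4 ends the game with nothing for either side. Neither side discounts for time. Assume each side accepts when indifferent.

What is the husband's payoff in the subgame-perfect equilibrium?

Round 4 (the wife proposes): the husband will accept anything ≥ 0, so the wife offers 0 and keeps 100.
Round 3 (the husband proposes): rejecting gives the wife an expected 0.5 × 100 = 50. The husband offers 50 and keeps 100 − 50 = 50.
Round 2 (the wife proposes): rejecting gives the husband an expected 0.5 × 50 = 25, so the wife offers 25, keeping 75.
Round 1 (the husband proposes): rejecting gives the wife an expected 0.5 × 75 = 37.5; the husband offers that and keeps 62.5.

62.5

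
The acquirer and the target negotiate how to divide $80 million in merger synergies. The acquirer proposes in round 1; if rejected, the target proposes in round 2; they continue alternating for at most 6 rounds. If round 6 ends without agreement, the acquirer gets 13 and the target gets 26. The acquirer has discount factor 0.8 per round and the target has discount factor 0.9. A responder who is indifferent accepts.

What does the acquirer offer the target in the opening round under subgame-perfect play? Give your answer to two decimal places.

Solve by backward induction from round 6.
Round 6 (the target proposes): the acquirer gets 13 if talks fail, so the target offers 13 and keeps 67.
Round 5 (the acquirer proposes): the target can get 67 next round, worth 0.9 × 67 = 60.3 now. The acquirer offers 60.3 and keeps 80 − 60.3 = 19.7.
Round 4 (the target proposes): the acquirer can get 19.7 next round, worth 0.8 × 19.7 = 15.76 now; the target offers that and keeps 64.24.
Round 3 (the acquirer proposes): the target can get 64.24 next round, worth 0.9 × 64.24 = 57.816 now, so the acquirer offers 57.816, keeping 22.184.
Round 2 (the target proposes): the acquirer can get 22.184 next round, worth 0.8 × 22.184 = 17.7472 now; the target offers that and keeps 62.2528.
Round 1 (the acquirer proposes): the target can get 62.2528 next round, worth 0.9 × 62.2528 = 56.02752 now, so the acquirer offers 56.02752, keeping 23.97248.

56.03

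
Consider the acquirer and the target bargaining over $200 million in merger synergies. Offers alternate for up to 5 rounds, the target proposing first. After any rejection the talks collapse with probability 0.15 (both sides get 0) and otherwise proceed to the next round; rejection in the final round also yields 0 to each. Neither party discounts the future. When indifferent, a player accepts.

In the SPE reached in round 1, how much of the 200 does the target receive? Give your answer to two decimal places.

156.08

By backward induction:
Round 5 (the target proposes): rejection yields 0 for the acquirer; the target offers 0 and keeps 200.
Round 4 (the acquirer proposes): rejecting gives the target an expected 0.85 × 200 = 170. The acquirer offers 170 and keeps 200 − 170 = 30.
Round 3 (the target proposes): rejecting gives the acquirer an expected 0.85 × 30 = 25.5; the target offers that and keeps 174.5.
Round 2 (the acquirer proposes): rejecting gives the target an expected 0.85 × 174.5 = 148.325; the acquirer offers that and keeps 51.675.
Round 1 (the target proposes): rejecting gives the acquirer an expected 0.85 × 51.675 = 43.92375. The target offers 43.92375 and keeps 200 − 43.92375 = 156.07625.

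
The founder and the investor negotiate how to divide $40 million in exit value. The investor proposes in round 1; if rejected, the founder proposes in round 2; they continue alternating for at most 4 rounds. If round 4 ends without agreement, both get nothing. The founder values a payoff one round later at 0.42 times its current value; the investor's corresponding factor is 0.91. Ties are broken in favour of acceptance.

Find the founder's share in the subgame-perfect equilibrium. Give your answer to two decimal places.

7.93

Round 4 (the founder proposes): rejection yields 0 for the investor; the founder offers 0 and keeps 40.
Round 3 (the investor proposes): the founder can get 40 next round, worth 0.42 × 40 = 16.8 now, so the investor offers 16.8, keeping 23.2.
Round 2 (the founder proposes): the investor can get 23.2 next round, worth 0.91 × 23.2 = 21.112 now. The founder offers 21.112 and keeps 40 − 21.112 = 18.888.
Round 1 (the investor proposes): the founder can get 18.888 next round, worth 0.42 × 18.888 = 7.93296 now. The investor offers 7.93296 and keeps 40 − 7.93296 = 32.06704.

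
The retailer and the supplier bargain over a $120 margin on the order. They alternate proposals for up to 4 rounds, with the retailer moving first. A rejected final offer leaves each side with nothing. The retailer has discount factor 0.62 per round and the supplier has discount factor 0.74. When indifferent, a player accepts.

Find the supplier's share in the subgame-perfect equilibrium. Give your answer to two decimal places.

Work backward from the last round.
Round 4 (the supplier proposes): the retailer will accept anything ≥ 0, so the supplier offers 0 and keeps 120.
Round 3 (the retailer proposes): the supplier can get 120 next round, worth 0.74 × 120 = 88.8 now. The retailer offers 88.8 and keeps 120 − 88.8 = 31.2.
Round 2 (the supplier proposes): the retailer can get 31.2 next round, worth 0.62 × 31.2 = 19.344 now, so the supplier offers 19.344, keeping 100.656.
Round 1 (the retailer proposes): the supplier can get 100.656 next round, worth 0.74 × 100.656 = 74.48544 now; the retailer offers that and keeps 45.51456.

74.49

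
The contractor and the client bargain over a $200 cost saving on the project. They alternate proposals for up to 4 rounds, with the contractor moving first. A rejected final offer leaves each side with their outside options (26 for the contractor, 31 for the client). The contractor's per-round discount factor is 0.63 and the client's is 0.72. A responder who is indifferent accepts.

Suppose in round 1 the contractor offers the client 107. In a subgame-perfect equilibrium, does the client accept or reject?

Round 4 (the client proposes): the contractor gets 26 if talks fail, so the client offers 26 and keeps 174.
Round 3 (the contractor proposes): the client can get 174 next round, worth 0.72 × 174 = 125.28 now. The contractor offers 125.28 and keeps 200 − 125.28 = 74.72.
Round 2 (the client proposes): the contractor can get 74.72 next round, worth 0.63 × 74.72 = 47.0736 now; the client offers that and keeps 152.9264.
So by rejecting in round 1, the client gets 152.9264 next round, worth 0.72 × 152.9264 = 110.107008 now.
Offer 107 < 110.107008, so the client rejects.

Reject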